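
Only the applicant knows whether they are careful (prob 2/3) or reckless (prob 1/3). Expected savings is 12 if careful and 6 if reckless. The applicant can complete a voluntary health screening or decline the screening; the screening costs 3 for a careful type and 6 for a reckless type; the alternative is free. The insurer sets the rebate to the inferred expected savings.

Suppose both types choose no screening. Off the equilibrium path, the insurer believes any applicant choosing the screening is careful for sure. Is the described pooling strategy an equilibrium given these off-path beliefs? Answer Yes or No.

Yes

On path, the insurer holds the prior and pays 2/3·12 + 1/3·6 = 10. Off path (the screening), believing careful, it pays 12.
careful: no screening nets 10; the screening nets 12 − 3 = 9. careful stays.
reckless: no screening nets 10; the screening nets 12 − 6 = 6. reckless stays.
No type deviates, so pooling is sustained.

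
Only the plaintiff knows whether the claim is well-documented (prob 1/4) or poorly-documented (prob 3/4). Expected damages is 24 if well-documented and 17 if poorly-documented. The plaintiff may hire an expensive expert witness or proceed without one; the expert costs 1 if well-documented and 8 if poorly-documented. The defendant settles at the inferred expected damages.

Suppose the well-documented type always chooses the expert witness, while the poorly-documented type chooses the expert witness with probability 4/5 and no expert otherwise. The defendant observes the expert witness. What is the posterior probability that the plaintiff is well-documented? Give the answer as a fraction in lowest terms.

P(the expert witness) = (1/4)·1 + (3/4)·(4/5) = 17/20.
By Bayes' rule, P(well-documented | the expert witness) = (1/4) / (17/20) = 5/17.

5/17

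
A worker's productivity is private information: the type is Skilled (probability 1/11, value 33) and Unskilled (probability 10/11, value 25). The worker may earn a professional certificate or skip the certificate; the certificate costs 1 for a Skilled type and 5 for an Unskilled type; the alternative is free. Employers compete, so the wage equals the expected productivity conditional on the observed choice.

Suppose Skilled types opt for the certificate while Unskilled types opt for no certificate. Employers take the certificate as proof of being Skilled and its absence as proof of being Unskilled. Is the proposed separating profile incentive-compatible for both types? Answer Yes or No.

No

Under these beliefs, the certificate earns wage 33 and no certificate earns wage 25.
Skilled: the certificate nets 33 − 1 = 32; no certificate nets 25. Skilled prefers the certificate.
Unskilled: the certificate nets 33 − 5 = 28; no certificate nets 25. Unskilled would deviate to the certificate.
Unskilled has a profitable deviation, so the profile is not an equilibrium.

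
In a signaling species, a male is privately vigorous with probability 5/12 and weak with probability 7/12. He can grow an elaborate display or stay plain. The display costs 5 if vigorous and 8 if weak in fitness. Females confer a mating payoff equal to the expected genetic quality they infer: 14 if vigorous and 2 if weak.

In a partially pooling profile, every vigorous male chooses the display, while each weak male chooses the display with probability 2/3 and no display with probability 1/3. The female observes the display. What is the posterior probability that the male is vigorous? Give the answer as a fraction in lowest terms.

15/29

P(the display) = (5/12)·1 + (7/12)·(2/3) = 29/36.
By Bayes' rule, P(vigorous | the display) = (5/12) / (29/36) = 15/29.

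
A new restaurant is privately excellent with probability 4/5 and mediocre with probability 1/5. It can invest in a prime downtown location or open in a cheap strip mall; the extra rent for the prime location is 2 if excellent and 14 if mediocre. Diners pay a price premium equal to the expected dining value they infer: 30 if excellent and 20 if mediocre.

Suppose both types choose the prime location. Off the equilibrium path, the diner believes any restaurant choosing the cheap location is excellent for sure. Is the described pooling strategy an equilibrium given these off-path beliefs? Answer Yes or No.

On path, the diner holds the prior and pays 4/5·30 + 1/5·20 = 28. Off path (the cheap location), believing excellent, it pays 30.
excellent: the prime location nets 28 − 2 = 26; the cheap location nets 30. excellent would deviate.
mediocre: the prime location nets 28 − 14 = 14; the cheap location nets 30. mediocre would deviate.
A type deviates, so pooling fails.

No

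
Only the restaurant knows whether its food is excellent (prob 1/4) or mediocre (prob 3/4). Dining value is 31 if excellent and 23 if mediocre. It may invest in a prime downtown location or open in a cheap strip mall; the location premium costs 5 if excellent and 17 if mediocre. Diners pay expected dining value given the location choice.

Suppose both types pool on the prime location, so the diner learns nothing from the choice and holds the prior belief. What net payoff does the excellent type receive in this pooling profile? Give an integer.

Pooled price premium = 1/4·31 + 3/4·23 = 25.
excellent pays cost 5 for the prime location, so net payoff = 25 − 5 = 20.

20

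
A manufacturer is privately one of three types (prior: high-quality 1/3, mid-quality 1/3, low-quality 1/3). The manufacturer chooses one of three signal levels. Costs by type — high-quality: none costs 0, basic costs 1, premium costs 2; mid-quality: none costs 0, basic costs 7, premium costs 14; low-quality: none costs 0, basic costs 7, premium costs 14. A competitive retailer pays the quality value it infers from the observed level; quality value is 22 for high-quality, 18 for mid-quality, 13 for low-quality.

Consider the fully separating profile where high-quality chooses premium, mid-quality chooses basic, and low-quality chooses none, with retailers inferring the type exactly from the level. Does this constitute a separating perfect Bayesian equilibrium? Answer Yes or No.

No

Separating prices: premium → 22, basic → 18, none → 13.
high-quality (assigned premium): none: 13 − 0 = 13; basic: 18 − 1 = 17; premium: 22 − 2 = 20. high-quality stays.
mid-quality (assigned basic): none: 13 − 0 = 13; basic: 18 − 7 = 11; premium: 22 − 14 = 8. mid-quality prefers none.
low-quality (assigned none): none: 13 − 0 = 13; basic: 18 − 7 = 11; premium: 22 − 14 = 8. low-quality stays.
At least one type deviates; the separating profile fails.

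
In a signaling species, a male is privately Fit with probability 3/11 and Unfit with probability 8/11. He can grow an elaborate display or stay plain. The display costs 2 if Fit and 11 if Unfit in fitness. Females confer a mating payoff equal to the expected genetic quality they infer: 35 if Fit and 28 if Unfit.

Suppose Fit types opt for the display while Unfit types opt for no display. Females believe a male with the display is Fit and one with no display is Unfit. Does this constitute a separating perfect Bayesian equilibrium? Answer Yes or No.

Under these beliefs, the display earns mating payoff 35 and no display earns mating payoff 28.
Fit: the display nets 35 − 2 = 33; no display nets 28. Fit prefers the display.
Unfit: the display nets 35 − 11 = 24; no display nets 28. Unfit prefers no display.
Neither type deviates, so the separating profile is an equilibrium.

Yes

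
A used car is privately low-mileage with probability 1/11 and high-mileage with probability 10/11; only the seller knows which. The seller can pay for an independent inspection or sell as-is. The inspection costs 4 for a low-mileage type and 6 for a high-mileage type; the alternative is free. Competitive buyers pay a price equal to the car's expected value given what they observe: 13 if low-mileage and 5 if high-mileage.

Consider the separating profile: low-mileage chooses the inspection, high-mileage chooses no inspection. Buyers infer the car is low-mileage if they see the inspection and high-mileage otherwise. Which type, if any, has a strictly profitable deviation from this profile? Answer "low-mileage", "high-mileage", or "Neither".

high-mileage

The inspection pays 13; no inspection pays 5.
low-mileage: assigned the inspection, nets 13 − 4 = 9; deviating to no inspection nets 5.
high-mileage: assigned no inspection, nets 5; deviating to the inspection nets 13 − 6 = 7.
The high-mileage type gains 2 by deviating.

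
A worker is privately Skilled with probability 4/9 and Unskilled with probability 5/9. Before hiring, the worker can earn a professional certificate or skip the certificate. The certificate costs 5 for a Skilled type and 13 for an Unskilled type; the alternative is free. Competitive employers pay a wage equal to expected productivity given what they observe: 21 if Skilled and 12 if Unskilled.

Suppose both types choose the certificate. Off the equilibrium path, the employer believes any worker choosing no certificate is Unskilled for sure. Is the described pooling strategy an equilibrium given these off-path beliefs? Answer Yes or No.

On path, the employer holds the prior and pays 4/9·21 + 5/9·12 = 16. Off path (no certificate), believing Unskilled, it pays 12.
Skilled: the certificate nets 16 − 5 = 11; no certificate nets 12. Skilled would deviate.
Unskilled: the certificate nets 16 − 13 = 3; no certificate nets 12. Unskilled would deviate.
A type deviates, so pooling fails.

No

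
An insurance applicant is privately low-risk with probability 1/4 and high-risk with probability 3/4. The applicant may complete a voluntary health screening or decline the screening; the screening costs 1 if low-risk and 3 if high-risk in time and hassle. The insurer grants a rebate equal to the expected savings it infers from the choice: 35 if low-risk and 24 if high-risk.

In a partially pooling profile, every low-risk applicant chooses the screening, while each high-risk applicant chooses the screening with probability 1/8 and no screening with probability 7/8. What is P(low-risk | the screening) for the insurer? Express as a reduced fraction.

8/11

P(the screening) = (1/4)·1 + (3/4)·(1/8) = 11/32.
By Bayes' rule, P(low-risk | the screening) = (1/4) / (11/32) = 8/11.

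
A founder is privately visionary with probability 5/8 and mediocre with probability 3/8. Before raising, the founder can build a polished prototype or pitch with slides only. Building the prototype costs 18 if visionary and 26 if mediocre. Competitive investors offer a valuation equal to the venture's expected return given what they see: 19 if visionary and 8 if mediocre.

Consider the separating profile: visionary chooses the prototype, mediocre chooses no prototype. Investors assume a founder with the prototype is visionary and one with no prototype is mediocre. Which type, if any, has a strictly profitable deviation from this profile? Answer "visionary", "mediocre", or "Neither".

visionary

The prototype pays 19; no prototype pays 8.
visionary: assigned the prototype, nets 19 − 18 = 1; deviating to no prototype nets 8.
mediocre: assigned no prototype, nets 8; deviating to the prototype nets 19 − 26 = -7.
The visionary type gains 7 by deviating.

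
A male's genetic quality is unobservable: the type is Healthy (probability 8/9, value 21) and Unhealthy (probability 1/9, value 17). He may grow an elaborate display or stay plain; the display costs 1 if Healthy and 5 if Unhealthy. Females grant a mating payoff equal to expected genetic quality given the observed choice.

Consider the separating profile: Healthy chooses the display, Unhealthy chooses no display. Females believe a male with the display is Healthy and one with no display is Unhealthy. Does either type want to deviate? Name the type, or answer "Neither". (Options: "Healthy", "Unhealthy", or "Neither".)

The display pays 21; no display pays 17.
Healthy: assigned the display, nets 21 − 1 = 20; deviating to no display nets 17.
Unhealthy: assigned no display, nets 17; deviating to the display nets 21 − 5 = 16.
Both types strictly prefer their assigned action; no profitable deviation.

Neither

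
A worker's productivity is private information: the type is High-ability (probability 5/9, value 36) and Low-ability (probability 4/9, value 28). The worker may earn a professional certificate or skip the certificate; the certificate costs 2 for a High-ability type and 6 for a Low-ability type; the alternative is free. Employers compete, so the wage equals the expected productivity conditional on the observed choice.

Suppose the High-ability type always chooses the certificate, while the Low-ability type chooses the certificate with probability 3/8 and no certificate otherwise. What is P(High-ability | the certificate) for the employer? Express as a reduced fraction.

10/13

P(the certificate) = (5/9)·1 + (4/9)·(3/8) = 13/18.
By Bayes' rule, P(High-ability | the certificate) = (5/9) / (13/18) = 10/13.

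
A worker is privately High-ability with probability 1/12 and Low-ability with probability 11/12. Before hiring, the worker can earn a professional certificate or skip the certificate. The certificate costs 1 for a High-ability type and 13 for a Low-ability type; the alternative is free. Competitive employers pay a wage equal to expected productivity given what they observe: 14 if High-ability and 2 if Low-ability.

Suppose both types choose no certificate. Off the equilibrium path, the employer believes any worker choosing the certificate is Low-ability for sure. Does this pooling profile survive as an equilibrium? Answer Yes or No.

On path, the employer holds the prior and pays 1/12·14 + 11/12·2 = 3. Off path (the certificate), believing Low-ability, it pays 2.
High-ability: no certificate nets 3; the certificate nets 2 − 1 = 1. High-ability stays.
Low-ability: no certificate nets 3; the certificate nets 2 − 13 = -11. Low-ability stays.
No type deviates, so pooling is sustained.

Yes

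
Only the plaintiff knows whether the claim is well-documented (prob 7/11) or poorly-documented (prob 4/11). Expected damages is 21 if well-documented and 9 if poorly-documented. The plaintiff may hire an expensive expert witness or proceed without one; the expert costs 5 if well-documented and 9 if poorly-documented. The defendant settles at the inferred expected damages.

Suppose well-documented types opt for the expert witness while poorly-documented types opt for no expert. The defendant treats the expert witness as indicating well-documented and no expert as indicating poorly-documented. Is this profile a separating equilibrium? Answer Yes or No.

Under these beliefs, the expert witness earns settlement 21 and no expert earns settlement 9.
well-documented: the expert witness nets 21 − 5 = 16; no expert nets 9. well-documented prefers the expert witness.
poorly-documented: the expert witness nets 21 − 9 = 12; no expert nets 9. poorly-documented would deviate to the expert witness.
poorly-documented has a profitable deviation, so the profile is not an equilibrium.

No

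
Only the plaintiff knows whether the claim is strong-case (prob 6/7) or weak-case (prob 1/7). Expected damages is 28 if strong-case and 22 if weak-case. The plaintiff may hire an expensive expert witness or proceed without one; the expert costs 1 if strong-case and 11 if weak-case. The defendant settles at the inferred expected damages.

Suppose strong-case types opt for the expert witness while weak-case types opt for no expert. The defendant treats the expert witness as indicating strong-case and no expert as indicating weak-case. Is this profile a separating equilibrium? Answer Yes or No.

Under these beliefs, the expert witness earns settlement 28 and no expert earns settlement 22.
strong-case: the expert witness nets 28 − 1 = 27; no expert nets 22. strong-case prefers the expert witness.
weak-case: the expert witness nets 28 − 11 = 17; no expert nets 22. weak-case prefers no expert.
Neither type deviates, so the separating profile is an equilibrium.

Yes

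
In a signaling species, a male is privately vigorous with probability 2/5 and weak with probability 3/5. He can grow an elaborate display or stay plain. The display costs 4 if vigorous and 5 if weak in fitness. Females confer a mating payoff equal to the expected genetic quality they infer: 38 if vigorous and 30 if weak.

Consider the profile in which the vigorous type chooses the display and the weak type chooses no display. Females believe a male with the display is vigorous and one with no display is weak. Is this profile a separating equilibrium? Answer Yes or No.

Under these beliefs, the display earns mating payoff 38 and no display earns mating payoff 30.
vigorous: the display nets 38 − 4 = 34; no display nets 30. vigorous prefers the display.
weak: the display nets 38 − 5 = 33; no display nets 30. weak would deviate to the display.
weak has a profitable deviation, so the profile is not an equilibrium.

No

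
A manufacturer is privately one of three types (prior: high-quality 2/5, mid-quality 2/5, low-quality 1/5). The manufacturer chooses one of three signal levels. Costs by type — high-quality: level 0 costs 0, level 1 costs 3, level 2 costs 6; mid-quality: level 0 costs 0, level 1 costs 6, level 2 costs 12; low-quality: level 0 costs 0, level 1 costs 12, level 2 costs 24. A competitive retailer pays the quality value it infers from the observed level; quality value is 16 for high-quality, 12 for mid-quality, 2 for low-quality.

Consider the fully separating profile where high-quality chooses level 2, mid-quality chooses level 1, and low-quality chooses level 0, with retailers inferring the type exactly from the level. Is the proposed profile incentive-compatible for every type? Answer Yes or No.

Yes

Separating prices: level 2 → 16, level 1 → 12, level 0 → 2.
high-quality (assigned level 2): level 0: 2 − 0 = 2; level 1: 12 − 3 = 9; level 2: 16 − 6 = 10. high-quality stays.
mid-quality (assigned level 1): level 0: 2 − 0 = 2; level 1: 12 − 6 = 6; level 2: 16 − 12 = 4. mid-quality stays.
low-quality (assigned level 0): level 0: 2 − 0 = 2; level 1: 12 − 12 = 0; level 2: 16 − 24 = -8. low-quality stays.
Every type prefers its assigned level; separation holds.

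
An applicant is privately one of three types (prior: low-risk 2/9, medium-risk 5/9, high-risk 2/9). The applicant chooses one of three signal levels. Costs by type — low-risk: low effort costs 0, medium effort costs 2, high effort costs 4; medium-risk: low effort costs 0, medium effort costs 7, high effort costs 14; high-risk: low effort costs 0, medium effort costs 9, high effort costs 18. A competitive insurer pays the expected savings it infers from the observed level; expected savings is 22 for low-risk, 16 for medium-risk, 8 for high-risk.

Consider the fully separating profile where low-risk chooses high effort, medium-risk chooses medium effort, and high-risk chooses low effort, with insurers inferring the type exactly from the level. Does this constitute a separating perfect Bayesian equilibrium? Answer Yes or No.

Separating rebates: high effort → 22, medium effort → 16, low effort → 8.
low-risk (assigned high effort): low effort: 8 − 0 = 8; medium effort: 16 − 2 = 14; high effort: 22 − 4 = 18. low-risk stays.
medium-risk (assigned medium effort): low effort: 8 − 0 = 8; medium effort: 16 − 7 = 9; high effort: 22 − 14 = 8. medium-risk stays.
high-risk (assigned low effort): low effort: 8 − 0 = 8; medium effort: 16 − 9 = 7; high effort: 22 − 18 = 4. high-risk stays.
Every type prefers its assigned level; separation holds.

Yes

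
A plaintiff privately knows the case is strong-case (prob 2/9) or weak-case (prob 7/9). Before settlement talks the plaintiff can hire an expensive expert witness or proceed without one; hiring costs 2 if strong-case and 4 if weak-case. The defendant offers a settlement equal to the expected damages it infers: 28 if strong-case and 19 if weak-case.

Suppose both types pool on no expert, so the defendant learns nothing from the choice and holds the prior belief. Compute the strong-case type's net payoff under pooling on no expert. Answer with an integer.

21

Pooled settlement = 2/9·28 + 7/9·19 = 21.
strong-case pays no cost for no expert, so net payoff = 21.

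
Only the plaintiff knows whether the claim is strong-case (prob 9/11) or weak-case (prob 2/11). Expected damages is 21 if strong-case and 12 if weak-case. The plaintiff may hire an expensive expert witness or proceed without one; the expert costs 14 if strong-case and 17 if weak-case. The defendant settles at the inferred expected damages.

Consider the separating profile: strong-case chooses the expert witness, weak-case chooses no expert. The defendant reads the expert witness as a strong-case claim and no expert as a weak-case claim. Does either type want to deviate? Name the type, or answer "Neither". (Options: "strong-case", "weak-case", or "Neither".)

strong-case

The expert witness pays 21; no expert pays 12.
strong-case: assigned the expert witness, nets 21 − 14 = 7; deviating to no expert nets 12.
weak-case: assigned no expert, nets 12; deviating to the expert witness nets 21 − 17 = 4.
The strong-case type gains 5 by deviating.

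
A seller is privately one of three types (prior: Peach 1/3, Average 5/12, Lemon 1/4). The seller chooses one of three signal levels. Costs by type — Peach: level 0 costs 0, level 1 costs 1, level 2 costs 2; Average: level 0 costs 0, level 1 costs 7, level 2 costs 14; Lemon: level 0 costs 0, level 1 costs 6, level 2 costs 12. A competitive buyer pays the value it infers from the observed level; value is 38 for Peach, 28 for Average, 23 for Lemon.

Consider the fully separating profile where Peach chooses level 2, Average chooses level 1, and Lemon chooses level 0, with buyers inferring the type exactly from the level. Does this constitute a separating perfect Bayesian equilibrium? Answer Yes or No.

Separating prices: level 2 → 38, level 1 → 28, level 0 → 23.
Peach (assigned level 2): level 0: 23 − 0 = 23; level 1: 28 − 1 = 27; level 2: 38 − 2 = 36. Peach stays.
Average (assigned level 1): level 0: 23 − 0 = 23; level 1: 28 − 7 = 21; level 2: 38 − 14 = 24. Average prefers level 2.
Lemon (assigned level 0): level 0: 23 − 0 = 23; level 1: 28 − 6 = 22; level 2: 38 − 12 = 26. Lemon prefers level 2.
At least one type deviates; the separating profile fails.

No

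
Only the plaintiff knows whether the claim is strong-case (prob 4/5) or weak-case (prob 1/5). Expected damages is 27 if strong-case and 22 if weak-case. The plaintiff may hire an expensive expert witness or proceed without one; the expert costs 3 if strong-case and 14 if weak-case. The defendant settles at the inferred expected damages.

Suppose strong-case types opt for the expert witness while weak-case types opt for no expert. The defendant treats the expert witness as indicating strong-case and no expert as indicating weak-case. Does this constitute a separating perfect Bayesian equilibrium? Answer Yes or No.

Under these beliefs, the expert witness earns settlement 27 and no expert earns settlement 22.
strong-case: the expert witness nets 27 − 3 = 24; no expert nets 22. strong-case prefers the expert witness.
weak-case: the expert witness nets 27 − 14 = 13; no expert nets 22. weak-case prefers no expert.
Neither type deviates, so the separating profile is an equilibrium.

Yes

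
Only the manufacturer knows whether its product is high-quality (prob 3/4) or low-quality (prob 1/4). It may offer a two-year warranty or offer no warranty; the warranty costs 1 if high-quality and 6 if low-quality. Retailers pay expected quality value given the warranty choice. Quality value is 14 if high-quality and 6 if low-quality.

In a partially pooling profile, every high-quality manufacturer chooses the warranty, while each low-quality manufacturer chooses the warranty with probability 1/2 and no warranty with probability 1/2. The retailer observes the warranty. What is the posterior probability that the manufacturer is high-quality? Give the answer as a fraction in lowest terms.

P(the warranty) = (3/4)·1 + (1/4)·(1/2) = 7/8.
By Bayes' rule, P(high-quality | the warranty) = (3/4) / (7/8) = 6/7.

6/7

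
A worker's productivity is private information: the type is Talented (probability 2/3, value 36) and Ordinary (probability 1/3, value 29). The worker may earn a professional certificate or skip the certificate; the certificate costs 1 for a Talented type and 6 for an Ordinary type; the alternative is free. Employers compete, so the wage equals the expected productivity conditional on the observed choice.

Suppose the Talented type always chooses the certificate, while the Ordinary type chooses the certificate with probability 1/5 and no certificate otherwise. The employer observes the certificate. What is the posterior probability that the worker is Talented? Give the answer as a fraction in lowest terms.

10/11

P(the certificate) = (2/3)·1 + (1/3)·(1/5) = 11/15.
By Bayes' rule, P(Talented | the certificate) = (2/3) / (11/15) = 10/11.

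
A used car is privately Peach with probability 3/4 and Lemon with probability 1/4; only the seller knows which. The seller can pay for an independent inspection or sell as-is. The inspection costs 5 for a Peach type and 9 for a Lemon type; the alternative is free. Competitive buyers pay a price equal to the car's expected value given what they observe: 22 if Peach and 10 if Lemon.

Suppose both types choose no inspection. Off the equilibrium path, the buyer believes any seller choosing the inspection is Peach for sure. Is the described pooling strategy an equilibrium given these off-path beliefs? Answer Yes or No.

On path, the buyer holds the prior and pays 3/4·22 + 1/4·10 = 19. Off path (the inspection), believing Peach, it pays 22.
Peach: no inspection nets 19; the inspection nets 22 − 5 = 17. Peach stays.
Lemon: no inspection nets 19; the inspection nets 22 − 9 = 13. Lemon stays.
No type deviates, so pooling is sustained.

Yes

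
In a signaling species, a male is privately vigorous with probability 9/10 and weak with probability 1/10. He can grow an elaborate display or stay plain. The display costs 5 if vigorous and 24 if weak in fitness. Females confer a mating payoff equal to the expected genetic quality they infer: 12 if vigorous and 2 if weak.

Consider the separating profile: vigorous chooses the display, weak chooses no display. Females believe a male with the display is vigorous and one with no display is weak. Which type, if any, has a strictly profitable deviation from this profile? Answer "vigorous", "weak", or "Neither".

Neither

The display pays 12; no display pays 2.
vigorous: assigned the display, nets 12 − 5 = 7; deviating to no display nets 2.
weak: assigned no display, nets 2; deviating to the display nets 12 − 24 = -12.
Both types strictly prefer their assigned action; no profitable deviation.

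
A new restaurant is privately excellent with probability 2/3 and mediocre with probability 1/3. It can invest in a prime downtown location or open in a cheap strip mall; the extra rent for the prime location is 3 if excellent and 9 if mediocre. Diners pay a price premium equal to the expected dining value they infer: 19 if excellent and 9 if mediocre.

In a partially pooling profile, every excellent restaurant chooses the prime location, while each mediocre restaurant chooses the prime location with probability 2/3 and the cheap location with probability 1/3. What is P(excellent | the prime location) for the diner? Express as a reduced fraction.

3/4

P(the prime location) = (2/3)·1 + (1/3)·(2/3) = 8/9.
By Bayes' rule, P(excellent | the prime location) = (2/3) / (8/9) = 3/4.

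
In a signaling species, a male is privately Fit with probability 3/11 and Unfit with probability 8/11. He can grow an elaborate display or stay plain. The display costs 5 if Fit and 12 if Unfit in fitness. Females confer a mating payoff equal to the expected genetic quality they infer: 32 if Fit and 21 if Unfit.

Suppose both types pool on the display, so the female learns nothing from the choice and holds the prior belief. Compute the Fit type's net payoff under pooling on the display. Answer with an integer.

Pooled mating payoff = 3/11·32 + 8/11·21 = 24.
Fit pays cost 5 for the display, so net payoff = 24 − 5 = 19.

19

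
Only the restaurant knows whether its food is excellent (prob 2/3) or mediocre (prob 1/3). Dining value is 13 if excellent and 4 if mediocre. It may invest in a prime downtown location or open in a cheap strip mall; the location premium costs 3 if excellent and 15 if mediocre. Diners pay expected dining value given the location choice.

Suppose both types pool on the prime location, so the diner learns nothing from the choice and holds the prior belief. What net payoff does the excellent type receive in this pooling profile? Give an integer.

7

Pooled price premium = 2/3·13 + 1/3·4 = 10.
excellent pays cost 3 for the prime location, so net payoff = 10 − 3 = 7.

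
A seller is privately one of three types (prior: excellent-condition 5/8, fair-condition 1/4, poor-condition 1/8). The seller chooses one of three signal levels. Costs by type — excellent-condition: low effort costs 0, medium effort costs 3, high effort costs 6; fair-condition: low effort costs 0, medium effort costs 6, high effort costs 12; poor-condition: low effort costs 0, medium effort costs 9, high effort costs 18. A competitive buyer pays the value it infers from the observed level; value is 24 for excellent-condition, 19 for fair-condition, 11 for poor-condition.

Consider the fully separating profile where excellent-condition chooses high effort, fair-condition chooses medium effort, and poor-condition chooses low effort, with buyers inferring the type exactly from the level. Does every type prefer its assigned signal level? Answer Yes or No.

Separating prices: high effort → 24, medium effort → 19, low effort → 11.
excellent-condition (assigned high effort): low effort: 11 − 0 = 11; medium effort: 19 − 3 = 16; high effort: 24 − 6 = 18. excellent-condition stays.
fair-condition (assigned medium effort): low effort: 11 − 0 = 11; medium effort: 19 − 6 = 13; high effort: 24 − 12 = 12. fair-condition stays.
poor-condition (assigned low effort): low effort: 11 − 0 = 11; medium effort: 19 − 9 = 10; high effort: 24 − 18 = 6. poor-condition stays.
Every type prefers its assigned level; separation holds.

Yes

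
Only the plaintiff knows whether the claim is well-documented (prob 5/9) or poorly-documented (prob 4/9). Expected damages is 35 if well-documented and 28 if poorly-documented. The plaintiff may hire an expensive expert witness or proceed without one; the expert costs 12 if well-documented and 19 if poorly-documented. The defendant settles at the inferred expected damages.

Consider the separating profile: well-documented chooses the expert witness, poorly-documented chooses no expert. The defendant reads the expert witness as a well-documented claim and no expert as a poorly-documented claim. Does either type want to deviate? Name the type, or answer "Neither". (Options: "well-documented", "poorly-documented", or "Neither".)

The expert witness pays 35; no expert pays 28.
well-documented: assigned the expert witness, nets 35 − 12 = 23; deviating to no expert nets 28.
poorly-documented: assigned no expert, nets 28; deviating to the expert witness nets 35 − 19 = 16.
The well-documented type gains 5 by deviating.

well-documented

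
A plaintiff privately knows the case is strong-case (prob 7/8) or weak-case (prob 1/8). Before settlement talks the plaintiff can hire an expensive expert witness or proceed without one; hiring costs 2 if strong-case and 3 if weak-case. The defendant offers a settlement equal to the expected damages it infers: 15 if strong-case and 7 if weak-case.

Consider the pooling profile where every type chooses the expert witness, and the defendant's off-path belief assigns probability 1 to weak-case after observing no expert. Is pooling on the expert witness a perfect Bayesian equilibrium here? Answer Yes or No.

Yes

On path, the defendant holds the prior and pays 7/8·15 + 1/8·7 = 14. Off path (no expert), believing weak-case, it pays 7.
strong-case: the expert witness nets 14 − 2 = 12; no expert nets 7. strong-case stays.
weak-case: the expert witness nets 14 − 3 = 11; no expert nets 7. weak-case stays.
No type deviates, so pooling is sustained.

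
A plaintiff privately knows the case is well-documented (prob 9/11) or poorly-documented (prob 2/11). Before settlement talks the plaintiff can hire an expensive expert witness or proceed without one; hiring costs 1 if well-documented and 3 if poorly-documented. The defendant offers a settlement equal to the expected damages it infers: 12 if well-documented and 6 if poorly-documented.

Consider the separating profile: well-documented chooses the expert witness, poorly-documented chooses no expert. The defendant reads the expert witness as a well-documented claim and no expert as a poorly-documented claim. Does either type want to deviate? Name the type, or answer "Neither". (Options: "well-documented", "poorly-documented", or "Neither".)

The expert witness pays 12; no expert pays 6.
well-documented: assigned the expert witness, nets 12 − 1 = 11; deviating to no expert nets 6.
poorly-documented: assigned no expert, nets 6; deviating to the expert witness nets 12 − 3 = 9.
The poorly-documented type gains 3 by deviating.

poorly-documented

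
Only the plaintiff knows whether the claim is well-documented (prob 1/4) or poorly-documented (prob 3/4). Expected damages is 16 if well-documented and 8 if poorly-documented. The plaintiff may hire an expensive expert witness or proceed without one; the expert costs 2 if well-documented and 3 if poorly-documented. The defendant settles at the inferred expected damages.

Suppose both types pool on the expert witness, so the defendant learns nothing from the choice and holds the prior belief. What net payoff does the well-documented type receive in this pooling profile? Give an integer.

Pooled settlement = 1/4·16 + 3/4·8 = 10.
well-documented pays cost 2 for the expert witness, so net payoff = 10 − 2 = 8.

8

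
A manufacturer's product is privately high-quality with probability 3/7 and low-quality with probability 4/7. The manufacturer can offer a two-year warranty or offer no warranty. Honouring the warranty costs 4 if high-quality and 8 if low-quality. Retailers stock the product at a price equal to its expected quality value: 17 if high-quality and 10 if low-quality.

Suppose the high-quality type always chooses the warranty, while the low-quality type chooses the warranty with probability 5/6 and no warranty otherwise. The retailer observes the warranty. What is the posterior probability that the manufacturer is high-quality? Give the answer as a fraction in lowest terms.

9/19

P(the warranty) = (3/7)·1 + (4/7)·(5/6) = 19/21.
By Bayes' rule, P(high-quality | the warranty) = (3/7) / (19/21) = 9/19.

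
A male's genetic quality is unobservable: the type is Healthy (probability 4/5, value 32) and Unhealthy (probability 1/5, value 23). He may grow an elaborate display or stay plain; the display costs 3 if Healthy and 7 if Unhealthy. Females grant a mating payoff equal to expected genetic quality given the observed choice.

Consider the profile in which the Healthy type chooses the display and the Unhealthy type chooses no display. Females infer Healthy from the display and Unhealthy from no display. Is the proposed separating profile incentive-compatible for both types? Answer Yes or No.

No

Under these beliefs, the display earns mating payoff 32 and no display earns mating payoff 23.
Healthy: the display nets 32 − 3 = 29; no display nets 23. Healthy prefers the display.
Unhealthy: the display nets 32 − 7 = 25; no display nets 23. Unhealthy would deviate to the display.
Unhealthy has a profitable deviation, so the profile is not an equilibrium.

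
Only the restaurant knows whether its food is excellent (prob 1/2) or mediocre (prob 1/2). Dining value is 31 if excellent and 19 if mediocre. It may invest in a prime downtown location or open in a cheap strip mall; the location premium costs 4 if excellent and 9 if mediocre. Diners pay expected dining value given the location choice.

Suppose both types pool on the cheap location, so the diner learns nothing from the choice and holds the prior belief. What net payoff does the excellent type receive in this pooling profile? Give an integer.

Pooled price premium = 1/2·31 + 1/2·19 = 25.
excellent pays no cost for the cheap location, so net payoff = 25.

25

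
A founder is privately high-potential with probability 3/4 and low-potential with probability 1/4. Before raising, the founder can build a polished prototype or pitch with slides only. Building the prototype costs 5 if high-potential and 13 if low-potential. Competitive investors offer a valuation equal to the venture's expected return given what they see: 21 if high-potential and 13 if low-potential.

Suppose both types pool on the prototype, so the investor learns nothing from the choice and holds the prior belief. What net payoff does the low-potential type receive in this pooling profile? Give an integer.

6

Pooled valuation = 3/4·21 + 1/4·13 = 19.
low-potential pays cost 13 for the prototype, so net payoff = 19 − 13 = 6.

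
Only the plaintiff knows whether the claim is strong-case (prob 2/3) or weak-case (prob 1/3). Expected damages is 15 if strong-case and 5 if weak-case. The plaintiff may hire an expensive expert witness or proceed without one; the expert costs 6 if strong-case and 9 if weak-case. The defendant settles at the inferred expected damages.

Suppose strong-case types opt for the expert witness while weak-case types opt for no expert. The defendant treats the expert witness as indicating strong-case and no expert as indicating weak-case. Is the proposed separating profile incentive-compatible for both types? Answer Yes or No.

No

Under these beliefs, the expert witness earns settlement 15 and no expert earns settlement 5.
strong-case: the expert witness nets 15 − 6 = 9; no expert nets 5. strong-case prefers the expert witness.
weak-case: the expert witness nets 15 − 9 = 6; no expert nets 5. weak-case would deviate to the expert witness.
weak-case has a profitable deviation, so the profile is not an equilibrium.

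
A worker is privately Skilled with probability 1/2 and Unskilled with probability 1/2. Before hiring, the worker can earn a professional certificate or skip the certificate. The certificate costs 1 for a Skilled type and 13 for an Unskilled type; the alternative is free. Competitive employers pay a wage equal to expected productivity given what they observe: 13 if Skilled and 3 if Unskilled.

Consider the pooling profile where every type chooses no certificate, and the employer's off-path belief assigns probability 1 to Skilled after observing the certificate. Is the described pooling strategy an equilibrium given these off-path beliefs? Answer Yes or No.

No

On path, the employer holds the prior and pays 1/2·13 + 1/2·3 = 8. Off path (the certificate), believing Skilled, it pays 13.
Skilled: no certificate nets 8; the certificate nets 13 − 1 = 12. Skilled would deviate.
Unskilled: no certificate nets 8; the certificate nets 13 − 13 = 0. Unskilled stays.
A type deviates, so pooling fails.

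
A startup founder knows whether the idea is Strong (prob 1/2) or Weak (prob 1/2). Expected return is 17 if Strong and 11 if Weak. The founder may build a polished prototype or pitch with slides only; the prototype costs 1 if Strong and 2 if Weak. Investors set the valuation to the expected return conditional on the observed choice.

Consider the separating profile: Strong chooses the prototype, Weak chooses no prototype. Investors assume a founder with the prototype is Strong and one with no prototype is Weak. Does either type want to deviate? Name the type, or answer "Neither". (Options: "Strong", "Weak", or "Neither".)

Weak

The prototype pays 17; no prototype pays 11.
Strong: assigned the prototype, nets 17 − 1 = 16; deviating to no prototype nets 11.
Weak: assigned no prototype, nets 11; deviating to the prototype nets 17 − 2 = 15.
The Weak type gains 4 by deviating.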